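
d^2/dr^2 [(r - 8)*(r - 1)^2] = 6*r - 20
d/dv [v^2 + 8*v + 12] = 2*v + 8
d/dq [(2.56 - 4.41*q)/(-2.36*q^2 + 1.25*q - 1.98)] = (-10.4076*q^2 + 12.0832*q + 5.5318)/(5.5696*q^4 - 5.9*q^3 + 10.9081*q^2 - 4.95*q + 3.9204)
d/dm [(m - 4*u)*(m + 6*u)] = 2*m + 2*u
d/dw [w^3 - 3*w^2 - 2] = 3*w*(w - 2)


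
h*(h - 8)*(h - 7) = h^3 - 15*h^2 + 56*h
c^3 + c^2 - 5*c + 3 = (c - 1)^2*(c + 3)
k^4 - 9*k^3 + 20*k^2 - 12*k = k*(k - 6)*(k - 2)*(k - 1)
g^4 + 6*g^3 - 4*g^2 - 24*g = g*(g - 2)*(g + 2)*(g + 6)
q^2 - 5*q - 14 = (q - 7)*(q + 2)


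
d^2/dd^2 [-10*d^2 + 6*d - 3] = -20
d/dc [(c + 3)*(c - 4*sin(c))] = c - (c + 3)*(4*cos(c) - 1) - 4*sin(c)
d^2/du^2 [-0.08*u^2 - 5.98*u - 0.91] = -0.160000000000000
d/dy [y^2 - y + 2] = 2*y - 1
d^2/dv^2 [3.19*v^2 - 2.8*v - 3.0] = 6.38000000000000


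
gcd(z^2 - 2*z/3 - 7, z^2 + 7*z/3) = z + 7/3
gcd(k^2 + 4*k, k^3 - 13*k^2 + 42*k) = k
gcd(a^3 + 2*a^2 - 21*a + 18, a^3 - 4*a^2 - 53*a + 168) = a - 3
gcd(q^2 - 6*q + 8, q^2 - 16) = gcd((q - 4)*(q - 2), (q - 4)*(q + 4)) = q - 4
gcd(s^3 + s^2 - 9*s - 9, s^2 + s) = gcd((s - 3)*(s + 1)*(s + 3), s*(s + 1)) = s + 1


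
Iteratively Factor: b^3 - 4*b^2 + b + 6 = (b + 1)*(b^2 - 5*b + 6) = (b - 2)*(b + 1)*(b - 3)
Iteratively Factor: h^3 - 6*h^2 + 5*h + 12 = (h + 1)*(h^2 - 7*h + 12) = (h - 3)*(h + 1)*(h - 4)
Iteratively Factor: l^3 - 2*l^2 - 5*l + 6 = (l - 3)*(l^2 + l - 2) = (l - 3)*(l - 1)*(l + 2)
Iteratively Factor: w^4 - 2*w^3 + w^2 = (w)*(w^3 - 2*w^2 + w) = w*(w - 1)*(w^2 - w) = w*(w - 1)^2*(w)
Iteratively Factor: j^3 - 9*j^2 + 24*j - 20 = (j - 2)*(j^2 - 7*j + 10) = (j - 2)^2*(j - 5)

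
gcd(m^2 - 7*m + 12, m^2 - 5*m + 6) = m - 3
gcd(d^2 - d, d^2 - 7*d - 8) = 1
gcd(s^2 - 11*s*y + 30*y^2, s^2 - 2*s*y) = 1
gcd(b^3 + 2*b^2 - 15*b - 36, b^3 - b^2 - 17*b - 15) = b + 3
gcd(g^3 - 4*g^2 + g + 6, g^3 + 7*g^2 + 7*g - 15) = 1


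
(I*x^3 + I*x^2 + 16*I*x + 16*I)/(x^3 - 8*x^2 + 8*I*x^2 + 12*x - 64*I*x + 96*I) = I*(x^3 + x^2 + 16*x + 16)/(x^3 + 8*x^2*(-1 + I) + 4*x*(3 - 16*I) + 96*I)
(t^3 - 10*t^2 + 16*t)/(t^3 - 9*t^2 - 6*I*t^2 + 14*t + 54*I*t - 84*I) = t*(t - 8)/(t^2 - t*(7 + 6*I) + 42*I)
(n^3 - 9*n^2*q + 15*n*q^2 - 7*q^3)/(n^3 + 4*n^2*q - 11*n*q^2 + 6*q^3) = (n - 7*q)/(n + 6*q)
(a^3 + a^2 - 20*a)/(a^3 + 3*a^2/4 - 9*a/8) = 8*(a^2 + a - 20)/(8*a^2 + 6*a - 9)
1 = 1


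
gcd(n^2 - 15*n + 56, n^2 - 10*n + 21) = n - 7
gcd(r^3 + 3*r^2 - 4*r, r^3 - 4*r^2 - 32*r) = r^2 + 4*r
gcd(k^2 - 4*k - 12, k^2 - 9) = 1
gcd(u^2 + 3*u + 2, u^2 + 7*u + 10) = u + 2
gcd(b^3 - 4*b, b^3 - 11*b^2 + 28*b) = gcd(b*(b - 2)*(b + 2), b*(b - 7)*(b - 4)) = b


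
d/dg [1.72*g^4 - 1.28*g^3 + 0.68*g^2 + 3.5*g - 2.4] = 6.88*g^3 - 3.84*g^2 + 1.36*g + 3.5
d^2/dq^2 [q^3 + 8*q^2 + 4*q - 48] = 6*q + 16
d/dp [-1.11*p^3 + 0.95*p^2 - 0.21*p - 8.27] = -3.33*p^2 + 1.9*p - 0.21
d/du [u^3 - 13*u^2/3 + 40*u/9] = 3*u^2 - 26*u/3 + 40/9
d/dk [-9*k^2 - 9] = -18*k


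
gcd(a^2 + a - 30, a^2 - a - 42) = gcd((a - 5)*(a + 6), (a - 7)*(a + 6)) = a + 6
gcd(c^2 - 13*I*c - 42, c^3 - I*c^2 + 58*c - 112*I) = c - 7*I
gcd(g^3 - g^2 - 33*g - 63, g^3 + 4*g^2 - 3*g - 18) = g^2 + 6*g + 9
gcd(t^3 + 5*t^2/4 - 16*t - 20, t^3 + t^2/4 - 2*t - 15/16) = t + 5/4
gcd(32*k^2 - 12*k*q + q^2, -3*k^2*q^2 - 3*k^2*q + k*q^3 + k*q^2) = 1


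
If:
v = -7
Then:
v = -7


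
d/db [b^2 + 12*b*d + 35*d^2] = 2*b + 12*d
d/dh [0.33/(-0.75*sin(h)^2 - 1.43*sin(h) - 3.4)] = (0.495*sin(h) + 0.4719)*cos(h)/(0.75*sin(h)^2 + 1.43*sin(h) + 3.4)^2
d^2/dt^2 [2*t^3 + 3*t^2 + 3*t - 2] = 12*t + 6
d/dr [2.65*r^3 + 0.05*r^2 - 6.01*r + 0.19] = 7.95*r^2 + 0.1*r - 6.01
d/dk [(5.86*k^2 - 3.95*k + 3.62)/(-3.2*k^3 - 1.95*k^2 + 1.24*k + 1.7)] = (18.752*k^4 - 25.28*k^3 + 34.3159*k^2 + 34.042*k - 11.2038)/(10.24*k^6 + 12.48*k^5 - 4.1335*k^4 - 15.716*k^3 - 5.0924*k^2 + 4.216*k + 2.89)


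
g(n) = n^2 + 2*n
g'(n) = 2*n + 2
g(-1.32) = -0.90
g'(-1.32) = -0.64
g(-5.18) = 16.47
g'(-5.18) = -8.36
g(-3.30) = 4.29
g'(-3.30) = -4.60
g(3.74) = 21.47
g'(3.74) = 9.48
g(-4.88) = 14.05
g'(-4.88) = -7.76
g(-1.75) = -0.44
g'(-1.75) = -1.50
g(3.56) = 19.79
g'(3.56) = 9.12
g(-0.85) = -0.98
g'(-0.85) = 0.30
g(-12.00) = 120.00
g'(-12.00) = -22.00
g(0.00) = 0.00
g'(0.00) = 2.00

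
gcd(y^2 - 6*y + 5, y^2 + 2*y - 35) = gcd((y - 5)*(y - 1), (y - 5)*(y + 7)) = y - 5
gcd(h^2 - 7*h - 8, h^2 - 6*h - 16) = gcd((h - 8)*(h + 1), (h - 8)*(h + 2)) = h - 8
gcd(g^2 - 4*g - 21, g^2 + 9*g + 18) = g + 3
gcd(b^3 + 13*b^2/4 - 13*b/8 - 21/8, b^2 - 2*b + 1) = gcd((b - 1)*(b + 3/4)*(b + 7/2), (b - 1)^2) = b - 1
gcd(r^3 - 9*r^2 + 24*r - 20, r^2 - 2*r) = r - 2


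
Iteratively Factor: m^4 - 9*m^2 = (m + 3)*(m^3 - 3*m^2) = (m - 3)*(m + 3)*(m^2) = m*(m - 3)*(m + 3)*(m)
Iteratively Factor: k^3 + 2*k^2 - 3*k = (k + 3)*(k^2 - k) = (k - 1)*(k + 3)*(k)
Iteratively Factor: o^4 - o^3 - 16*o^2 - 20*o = (o + 2)*(o^3 - 3*o^2 - 10*o) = (o + 2)^2*(o^2 - 5*o) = (o - 5)*(o + 2)^2*(o)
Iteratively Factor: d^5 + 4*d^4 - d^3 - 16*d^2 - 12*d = (d + 1)*(d^4 + 3*d^3 - 4*d^2 - 12*d) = d*(d + 1)*(d^3 + 3*d^2 - 4*d - 12) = d*(d + 1)*(d + 2)*(d^2 + d - 6) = d*(d - 2)*(d + 1)*(d + 2)*(d + 3)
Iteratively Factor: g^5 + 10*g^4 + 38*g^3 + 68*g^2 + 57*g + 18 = (g + 3)*(g^4 + 7*g^3 + 17*g^2 + 17*g + 6) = (g + 3)^2*(g^3 + 4*g^2 + 5*g + 2) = (g + 1)*(g + 3)^2*(g^2 + 3*g + 2) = (g + 1)*(g + 2)*(g + 3)^2*(g + 1)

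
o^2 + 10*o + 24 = (o + 4)*(o + 6)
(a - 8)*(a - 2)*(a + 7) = a^3 - 3*a^2 - 54*a + 112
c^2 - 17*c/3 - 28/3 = (c - 7)*(c + 4/3)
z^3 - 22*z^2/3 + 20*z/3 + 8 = (z - 6)*(z - 2)*(z + 2/3)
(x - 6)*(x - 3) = x^2 - 9*x + 18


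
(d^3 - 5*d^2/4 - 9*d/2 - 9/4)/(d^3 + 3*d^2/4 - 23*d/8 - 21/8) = 2*(4*d^2 - 9*d - 9)/(8*d^2 - 2*d - 21)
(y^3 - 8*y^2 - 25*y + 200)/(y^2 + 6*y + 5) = (y^2 - 13*y + 40)/(y + 1)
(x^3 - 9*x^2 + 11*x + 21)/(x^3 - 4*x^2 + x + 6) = (x - 7)/(x - 2)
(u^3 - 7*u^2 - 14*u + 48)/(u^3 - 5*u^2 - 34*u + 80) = (u + 3)/(u + 5)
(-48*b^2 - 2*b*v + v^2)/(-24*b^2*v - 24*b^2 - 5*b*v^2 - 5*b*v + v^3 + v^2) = (6*b + v)/(3*b*v + 3*b + v^2 + v)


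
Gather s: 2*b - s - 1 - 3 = 2*b - s - 4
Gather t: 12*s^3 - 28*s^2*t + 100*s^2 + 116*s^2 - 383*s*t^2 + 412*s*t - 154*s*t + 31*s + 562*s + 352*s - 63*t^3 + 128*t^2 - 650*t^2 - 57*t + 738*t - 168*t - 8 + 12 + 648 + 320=12*s^3 + 216*s^2 + 945*s - 63*t^3 + t^2*(-383*s - 522) + t*(-28*s^2 + 258*s + 513) + 972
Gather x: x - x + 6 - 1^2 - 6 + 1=0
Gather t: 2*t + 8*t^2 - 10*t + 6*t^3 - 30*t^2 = 6*t^3 - 22*t^2 - 8*t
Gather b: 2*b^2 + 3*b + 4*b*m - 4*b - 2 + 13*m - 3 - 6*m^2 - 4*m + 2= 2*b^2 + b*(4*m - 1) - 6*m^2 + 9*m - 3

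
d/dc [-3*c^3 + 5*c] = 5 - 9*c^2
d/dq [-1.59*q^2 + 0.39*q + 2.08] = 0.39 - 3.18*q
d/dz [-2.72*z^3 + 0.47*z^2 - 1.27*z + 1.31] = -8.16*z^2 + 0.94*z - 1.27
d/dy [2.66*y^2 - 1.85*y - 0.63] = 5.32*y - 1.85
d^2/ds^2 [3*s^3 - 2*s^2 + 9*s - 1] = 18*s - 4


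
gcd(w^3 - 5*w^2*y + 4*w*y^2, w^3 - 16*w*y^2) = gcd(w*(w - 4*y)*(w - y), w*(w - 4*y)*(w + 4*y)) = -w^2 + 4*w*y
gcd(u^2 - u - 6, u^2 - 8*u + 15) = u - 3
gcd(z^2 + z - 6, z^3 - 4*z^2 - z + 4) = 1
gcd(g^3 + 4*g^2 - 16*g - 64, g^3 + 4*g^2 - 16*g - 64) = g^3 + 4*g^2 - 16*g - 64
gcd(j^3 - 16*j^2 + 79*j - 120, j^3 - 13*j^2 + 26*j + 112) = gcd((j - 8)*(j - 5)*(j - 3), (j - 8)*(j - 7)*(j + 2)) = j - 8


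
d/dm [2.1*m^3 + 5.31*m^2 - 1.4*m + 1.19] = 6.3*m^2 + 10.62*m - 1.4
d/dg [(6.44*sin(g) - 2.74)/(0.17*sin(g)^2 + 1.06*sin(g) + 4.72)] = (-1.0948*sin(g)^2 + 0.9316*sin(g) + 33.3012)*cos(g)/(0.0289*sin(g)^4 + 0.3604*sin(g)^3 + 2.7284*sin(g)^2 + 10.0064*sin(g) + 22.2784)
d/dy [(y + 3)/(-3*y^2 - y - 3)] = (-3*y^2 - y + (y + 3)*(6*y + 1) - 3)/(3*y^2 + y + 3)^2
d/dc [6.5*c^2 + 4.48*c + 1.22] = 13.0*c + 4.48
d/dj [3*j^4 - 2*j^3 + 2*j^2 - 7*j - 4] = 12*j^3 - 6*j^2 + 4*j - 7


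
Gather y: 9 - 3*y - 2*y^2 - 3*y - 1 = -2*y^2 - 6*y + 8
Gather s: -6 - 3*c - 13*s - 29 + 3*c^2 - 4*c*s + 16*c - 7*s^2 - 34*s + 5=3*c^2 + 13*c - 7*s^2 + s*(-4*c - 47) - 30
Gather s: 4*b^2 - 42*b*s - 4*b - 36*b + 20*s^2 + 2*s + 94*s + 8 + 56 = 4*b^2 - 40*b + 20*s^2 + s*(96 - 42*b) + 64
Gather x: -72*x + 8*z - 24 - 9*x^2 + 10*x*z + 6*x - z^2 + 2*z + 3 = -9*x^2 + x*(10*z - 66) - z^2 + 10*z - 21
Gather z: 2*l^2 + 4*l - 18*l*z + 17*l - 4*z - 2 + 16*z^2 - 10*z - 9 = 2*l^2 + 21*l + 16*z^2 + z*(-18*l - 14) - 11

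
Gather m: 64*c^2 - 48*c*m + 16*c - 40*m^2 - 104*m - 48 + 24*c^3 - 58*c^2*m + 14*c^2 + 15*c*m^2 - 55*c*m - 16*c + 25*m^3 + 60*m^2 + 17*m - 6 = 24*c^3 + 78*c^2 + 25*m^3 + m^2*(15*c + 20) + m*(-58*c^2 - 103*c - 87) - 54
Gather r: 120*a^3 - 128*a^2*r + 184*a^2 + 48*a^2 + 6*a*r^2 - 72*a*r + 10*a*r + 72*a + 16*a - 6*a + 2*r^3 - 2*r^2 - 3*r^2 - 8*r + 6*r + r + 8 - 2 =120*a^3 + 232*a^2 + 82*a + 2*r^3 + r^2*(6*a - 5) + r*(-128*a^2 - 62*a - 1) + 6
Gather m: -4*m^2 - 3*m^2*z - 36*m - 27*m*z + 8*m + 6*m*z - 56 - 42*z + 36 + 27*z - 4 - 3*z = m^2*(-3*z - 4) + m*(-21*z - 28) - 18*z - 24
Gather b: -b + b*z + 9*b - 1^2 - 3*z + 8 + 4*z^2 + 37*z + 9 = b*(z + 8) + 4*z^2 + 34*z + 16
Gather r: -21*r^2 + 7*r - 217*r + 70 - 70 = -21*r^2 - 210*r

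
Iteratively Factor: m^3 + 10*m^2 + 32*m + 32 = (m + 2)*(m^2 + 8*m + 16) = (m + 2)*(m + 4)*(m + 4)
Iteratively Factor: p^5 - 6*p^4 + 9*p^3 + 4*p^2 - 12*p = (p - 2)*(p^4 - 4*p^3 + p^2 + 6*p) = p*(p - 2)*(p^3 - 4*p^2 + p + 6) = p*(p - 3)*(p - 2)*(p^2 - p - 2) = p*(p - 3)*(p - 2)^2*(p + 1)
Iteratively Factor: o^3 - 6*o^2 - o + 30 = (o - 3)*(o^2 - 3*o - 10) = (o - 3)*(o + 2)*(o - 5)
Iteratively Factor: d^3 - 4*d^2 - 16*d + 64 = (d + 4)*(d^2 - 8*d + 16) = (d - 4)*(d + 4)*(d - 4)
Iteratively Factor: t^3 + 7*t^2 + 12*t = (t + 4)*(t^2 + 3*t) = t*(t + 4)*(t + 3)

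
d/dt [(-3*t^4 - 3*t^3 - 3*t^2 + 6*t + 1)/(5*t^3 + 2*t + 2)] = (-15*t^6 - 3*t^4 - 96*t^3 - 39*t^2 - 12*t + 10)/(25*t^6 + 20*t^4 + 20*t^3 + 4*t^2 + 8*t + 4)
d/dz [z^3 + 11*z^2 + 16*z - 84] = 3*z^2 + 22*z + 16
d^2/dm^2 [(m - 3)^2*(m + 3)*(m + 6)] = 12*m^2 + 18*m - 54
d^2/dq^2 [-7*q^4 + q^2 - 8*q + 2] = 2 - 84*q^2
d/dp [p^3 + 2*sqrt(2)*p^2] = p*(3*p + 4*sqrt(2))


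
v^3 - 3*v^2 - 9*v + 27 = (v - 3)^2*(v + 3)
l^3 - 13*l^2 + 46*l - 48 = (l - 8)*(l - 3)*(l - 2)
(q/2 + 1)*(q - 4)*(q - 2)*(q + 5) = q^4/2 + q^3/2 - 12*q^2 - 2*q + 40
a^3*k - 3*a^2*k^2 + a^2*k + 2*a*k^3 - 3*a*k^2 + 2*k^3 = (a - 2*k)*(a - k)*(a*k + k)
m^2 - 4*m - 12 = (m - 6)*(m + 2)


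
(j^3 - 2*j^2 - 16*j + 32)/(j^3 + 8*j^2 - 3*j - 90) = (j^3 - 2*j^2 - 16*j + 32)/(j^3 + 8*j^2 - 3*j - 90)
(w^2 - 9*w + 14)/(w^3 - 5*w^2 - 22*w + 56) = 1/(w + 4)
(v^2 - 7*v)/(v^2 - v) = (v - 7)/(v - 1)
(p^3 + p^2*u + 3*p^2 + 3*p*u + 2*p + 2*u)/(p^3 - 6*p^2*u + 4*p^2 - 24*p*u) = (p^3 + p^2*u + 3*p^2 + 3*p*u + 2*p + 2*u)/(p*(p^2 - 6*p*u + 4*p - 24*u))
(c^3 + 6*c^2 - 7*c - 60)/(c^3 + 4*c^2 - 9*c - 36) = (c + 5)/(c + 3)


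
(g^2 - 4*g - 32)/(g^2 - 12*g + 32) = (g + 4)/(g - 4)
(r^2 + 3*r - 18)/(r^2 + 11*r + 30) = (r - 3)/(r + 5)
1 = 1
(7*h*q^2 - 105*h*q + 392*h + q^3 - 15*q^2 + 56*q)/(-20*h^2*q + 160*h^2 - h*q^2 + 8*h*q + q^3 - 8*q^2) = (7*h*q - 49*h + q^2 - 7*q)/(-20*h^2 - h*q + q^2)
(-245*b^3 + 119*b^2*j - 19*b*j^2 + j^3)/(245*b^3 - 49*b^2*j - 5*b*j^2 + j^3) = (-7*b + j)/(7*b + j)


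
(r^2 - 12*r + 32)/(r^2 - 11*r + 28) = (r - 8)/(r - 7)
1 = 1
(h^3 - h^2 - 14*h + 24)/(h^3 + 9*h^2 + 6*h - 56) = (h - 3)/(h + 7)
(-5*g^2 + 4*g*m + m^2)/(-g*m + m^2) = (5*g + m)/m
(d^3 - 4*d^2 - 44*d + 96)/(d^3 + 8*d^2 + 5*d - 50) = (d^2 - 2*d - 48)/(d^2 + 10*d + 25)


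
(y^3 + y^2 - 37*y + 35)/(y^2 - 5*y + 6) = (y^3 + y^2 - 37*y + 35)/(y^2 - 5*y + 6)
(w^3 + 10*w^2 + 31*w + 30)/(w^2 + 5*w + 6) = w + 5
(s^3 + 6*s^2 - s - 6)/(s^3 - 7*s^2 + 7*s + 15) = (s^2 + 5*s - 6)/(s^2 - 8*s + 15)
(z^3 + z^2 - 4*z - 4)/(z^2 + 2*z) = z - 1 - 2/z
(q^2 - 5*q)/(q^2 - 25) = q/(q + 5)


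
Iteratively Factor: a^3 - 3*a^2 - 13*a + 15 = (a - 5)*(a^2 + 2*a - 3) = (a - 5)*(a - 1)*(a + 3)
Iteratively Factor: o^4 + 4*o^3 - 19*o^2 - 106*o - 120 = (o - 5)*(o^3 + 9*o^2 + 26*o + 24) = (o - 5)*(o + 4)*(o^2 + 5*o + 6) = (o - 5)*(o + 2)*(o + 4)*(o + 3)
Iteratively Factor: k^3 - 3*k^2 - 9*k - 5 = (k + 1)*(k^2 - 4*k - 5) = (k - 5)*(k + 1)*(k + 1)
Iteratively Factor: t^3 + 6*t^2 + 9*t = (t + 3)*(t^2 + 3*t) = (t + 3)^2*(t)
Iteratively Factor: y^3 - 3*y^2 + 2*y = (y - 1)*(y^2 - 2*y) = y*(y - 1)*(y - 2)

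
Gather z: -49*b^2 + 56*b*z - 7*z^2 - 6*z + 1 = -49*b^2 - 7*z^2 + z*(56*b - 6) + 1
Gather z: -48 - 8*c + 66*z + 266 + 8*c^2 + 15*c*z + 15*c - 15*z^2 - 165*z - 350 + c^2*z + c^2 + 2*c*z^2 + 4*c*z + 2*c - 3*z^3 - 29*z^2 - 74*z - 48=9*c^2 + 9*c - 3*z^3 + z^2*(2*c - 44) + z*(c^2 + 19*c - 173) - 180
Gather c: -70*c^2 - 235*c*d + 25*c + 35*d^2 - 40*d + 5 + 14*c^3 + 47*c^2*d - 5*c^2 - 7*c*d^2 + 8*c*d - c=14*c^3 + c^2*(47*d - 75) + c*(-7*d^2 - 227*d + 24) + 35*d^2 - 40*d + 5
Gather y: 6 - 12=-6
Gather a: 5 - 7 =-2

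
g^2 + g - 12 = (g - 3)*(g + 4)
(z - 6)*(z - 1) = z^2 - 7*z + 6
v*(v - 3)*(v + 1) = v^3 - 2*v^2 - 3*v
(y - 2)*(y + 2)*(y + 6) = y^3 + 6*y^2 - 4*y - 24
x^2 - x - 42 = (x - 7)*(x + 6)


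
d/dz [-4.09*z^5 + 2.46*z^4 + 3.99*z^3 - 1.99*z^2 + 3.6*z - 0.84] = -20.45*z^4 + 9.84*z^3 + 11.97*z^2 - 3.98*z + 3.6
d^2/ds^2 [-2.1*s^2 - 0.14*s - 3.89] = -4.20000000000000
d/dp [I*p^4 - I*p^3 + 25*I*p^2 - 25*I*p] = I*(4*p^3 - 3*p^2 + 50*p - 25)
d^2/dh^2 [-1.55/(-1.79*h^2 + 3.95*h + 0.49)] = (9.93271*h^2 - 21.91855*h - 1.55*(3.58*h - 3.95)*(7.16*h - 7.9) - 2.71901)/(-1.79*h^2 + 3.95*h + 0.49)^3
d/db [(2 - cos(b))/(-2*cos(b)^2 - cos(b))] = -(2*sin(b)^3/cos(b)^2 + 8*tan(b))/(2*cos(b) + 1)^2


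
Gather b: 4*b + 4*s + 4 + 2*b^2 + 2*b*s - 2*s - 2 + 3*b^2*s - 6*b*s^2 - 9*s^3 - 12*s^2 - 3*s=b^2*(3*s + 2) + b*(-6*s^2 + 2*s + 4) - 9*s^3 - 12*s^2 - s + 2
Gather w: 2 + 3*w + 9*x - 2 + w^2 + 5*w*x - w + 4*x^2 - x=w^2 + w*(5*x + 2) + 4*x^2 + 8*x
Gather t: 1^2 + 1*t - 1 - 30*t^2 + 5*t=-30*t^2 + 6*t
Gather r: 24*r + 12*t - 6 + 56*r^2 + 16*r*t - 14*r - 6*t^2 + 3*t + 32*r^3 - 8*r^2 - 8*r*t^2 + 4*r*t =32*r^3 + 48*r^2 + r*(-8*t^2 + 20*t + 10) - 6*t^2 + 15*t - 6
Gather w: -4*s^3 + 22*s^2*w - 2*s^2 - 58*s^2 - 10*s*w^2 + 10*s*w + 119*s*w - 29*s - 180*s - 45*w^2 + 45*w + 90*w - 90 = -4*s^3 - 60*s^2 - 209*s + w^2*(-10*s - 45) + w*(22*s^2 + 129*s + 135) - 90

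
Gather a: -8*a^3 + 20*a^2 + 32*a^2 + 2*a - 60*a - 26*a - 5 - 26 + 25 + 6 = -8*a^3 + 52*a^2 - 84*a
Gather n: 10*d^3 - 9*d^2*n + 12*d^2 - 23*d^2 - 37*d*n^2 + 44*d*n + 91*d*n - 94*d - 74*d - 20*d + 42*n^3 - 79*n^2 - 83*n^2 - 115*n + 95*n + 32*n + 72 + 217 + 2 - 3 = 10*d^3 - 11*d^2 - 188*d + 42*n^3 + n^2*(-37*d - 162) + n*(-9*d^2 + 135*d + 12) + 288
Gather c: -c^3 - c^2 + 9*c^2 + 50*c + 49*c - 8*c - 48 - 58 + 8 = -c^3 + 8*c^2 + 91*c - 98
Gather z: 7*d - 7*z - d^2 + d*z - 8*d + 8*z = -d^2 - d + z*(d + 1)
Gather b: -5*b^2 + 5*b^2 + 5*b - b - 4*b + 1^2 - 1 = 0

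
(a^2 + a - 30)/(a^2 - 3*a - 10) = (a + 6)/(a + 2)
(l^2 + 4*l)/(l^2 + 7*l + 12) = l/(l + 3)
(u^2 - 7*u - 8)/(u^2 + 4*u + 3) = (u - 8)/(u + 3)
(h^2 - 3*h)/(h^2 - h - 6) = h/(h + 2)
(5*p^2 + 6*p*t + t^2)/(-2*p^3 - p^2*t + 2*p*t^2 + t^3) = (-5*p - t)/(2*p^2 - p*t - t^2)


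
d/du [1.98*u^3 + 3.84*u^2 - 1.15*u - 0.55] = 5.94*u^2 + 7.68*u - 1.15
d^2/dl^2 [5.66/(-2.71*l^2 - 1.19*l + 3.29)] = (83.135212*l^2 + 36.505868*l - 5.66*(5.42*l + 1.19)*(10.84*l + 2.38) - 100.927988)/(2.71*l^2 + 1.19*l - 3.29)^3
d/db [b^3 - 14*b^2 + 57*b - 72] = 3*b^2 - 28*b + 57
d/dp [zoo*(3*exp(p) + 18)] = zoo*exp(p)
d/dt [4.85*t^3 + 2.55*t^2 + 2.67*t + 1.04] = 14.55*t^2 + 5.1*t + 2.67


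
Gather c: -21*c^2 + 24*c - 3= -21*c^2 + 24*c - 3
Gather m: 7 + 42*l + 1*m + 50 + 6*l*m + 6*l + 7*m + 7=48*l + m*(6*l + 8) + 64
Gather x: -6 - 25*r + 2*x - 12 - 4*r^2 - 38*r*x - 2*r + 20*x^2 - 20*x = -4*r^2 - 27*r + 20*x^2 + x*(-38*r - 18) - 18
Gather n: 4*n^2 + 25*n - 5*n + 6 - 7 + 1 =4*n^2 + 20*n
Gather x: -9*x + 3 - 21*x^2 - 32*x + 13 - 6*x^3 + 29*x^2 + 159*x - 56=-6*x^3 + 8*x^2 + 118*x - 40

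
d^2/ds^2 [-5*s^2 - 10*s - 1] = -10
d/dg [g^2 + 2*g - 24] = 2*g + 2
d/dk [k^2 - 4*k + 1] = 2*k - 4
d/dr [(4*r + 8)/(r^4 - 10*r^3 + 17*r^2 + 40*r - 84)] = 4*(-3*r^2 + 24*r - 41)/(r^6 - 24*r^5 + 226*r^4 - 1068*r^3 + 2689*r^2 - 3444*r + 1764)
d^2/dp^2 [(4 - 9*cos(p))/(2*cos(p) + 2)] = 13*(sin(p)^2 + cos(p) + 1)/(2*(cos(p) + 1)^3)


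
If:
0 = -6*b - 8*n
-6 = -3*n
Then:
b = -8/3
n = 2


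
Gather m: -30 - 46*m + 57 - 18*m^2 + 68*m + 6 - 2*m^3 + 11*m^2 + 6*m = -2*m^3 - 7*m^2 + 28*m + 33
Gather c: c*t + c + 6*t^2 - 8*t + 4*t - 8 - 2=c*(t + 1) + 6*t^2 - 4*t - 10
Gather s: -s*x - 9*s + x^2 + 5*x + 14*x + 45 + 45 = s*(-x - 9) + x^2 + 19*x + 90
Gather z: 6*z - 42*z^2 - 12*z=-42*z^2 - 6*z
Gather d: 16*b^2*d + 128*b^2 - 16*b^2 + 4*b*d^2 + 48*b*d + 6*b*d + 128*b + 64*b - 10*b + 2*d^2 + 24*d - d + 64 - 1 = 112*b^2 + 182*b + d^2*(4*b + 2) + d*(16*b^2 + 54*b + 23) + 63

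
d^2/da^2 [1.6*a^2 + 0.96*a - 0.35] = 3.20000000000000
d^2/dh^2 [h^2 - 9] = 2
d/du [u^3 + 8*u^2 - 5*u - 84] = 3*u^2 + 16*u - 5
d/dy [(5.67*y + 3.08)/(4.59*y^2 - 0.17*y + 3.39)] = (-26.0253*y^2 - 28.2744*y + 19.7449)/(21.0681*y^4 - 1.5606*y^3 + 31.1491*y^2 - 1.1526*y + 11.4921)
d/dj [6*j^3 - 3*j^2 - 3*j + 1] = 18*j^2 - 6*j - 3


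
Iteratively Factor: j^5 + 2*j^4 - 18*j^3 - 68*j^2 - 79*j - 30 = (j + 1)*(j^4 + j^3 - 19*j^2 - 49*j - 30) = (j - 5)*(j + 1)*(j^3 + 6*j^2 + 11*j + 6) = (j - 5)*(j + 1)*(j + 2)*(j^2 + 4*j + 3) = (j - 5)*(j + 1)*(j + 2)*(j + 3)*(j + 1)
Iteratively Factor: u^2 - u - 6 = (u - 3)*(u + 2)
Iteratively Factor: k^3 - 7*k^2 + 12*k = (k)*(k^2 - 7*k + 12) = k*(k - 3)*(k - 4)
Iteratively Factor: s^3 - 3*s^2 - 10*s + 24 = (s - 2)*(s^2 - s - 12) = (s - 2)*(s + 3)*(s - 4)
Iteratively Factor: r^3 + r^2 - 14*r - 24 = (r + 3)*(r^2 - 2*r - 8) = (r + 2)*(r + 3)*(r - 4)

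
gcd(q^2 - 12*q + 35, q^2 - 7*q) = q - 7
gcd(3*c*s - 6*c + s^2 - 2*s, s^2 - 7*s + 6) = 1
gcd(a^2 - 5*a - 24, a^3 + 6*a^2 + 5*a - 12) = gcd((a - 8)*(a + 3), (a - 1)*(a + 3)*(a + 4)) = a + 3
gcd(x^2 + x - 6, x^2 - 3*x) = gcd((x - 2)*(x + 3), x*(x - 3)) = 1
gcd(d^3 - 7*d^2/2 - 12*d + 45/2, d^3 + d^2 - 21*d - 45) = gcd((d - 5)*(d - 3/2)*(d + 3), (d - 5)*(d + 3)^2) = d^2 - 2*d - 15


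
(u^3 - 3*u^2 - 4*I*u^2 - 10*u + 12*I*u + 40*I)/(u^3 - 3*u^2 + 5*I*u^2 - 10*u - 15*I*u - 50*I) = (u - 4*I)/(u + 5*I)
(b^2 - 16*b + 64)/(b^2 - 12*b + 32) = (b - 8)/(b - 4)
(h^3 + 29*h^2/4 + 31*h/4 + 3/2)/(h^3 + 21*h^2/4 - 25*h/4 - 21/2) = (4*h + 1)/(4*h - 7)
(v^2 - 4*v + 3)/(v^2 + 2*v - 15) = (v - 1)/(v + 5)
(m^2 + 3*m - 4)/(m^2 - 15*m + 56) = (m^2 + 3*m - 4)/(m^2 - 15*m + 56)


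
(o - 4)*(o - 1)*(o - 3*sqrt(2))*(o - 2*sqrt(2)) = o^4 - 5*sqrt(2)*o^3 - 5*o^3 + 16*o^2 + 25*sqrt(2)*o^2 - 60*o - 20*sqrt(2)*o + 48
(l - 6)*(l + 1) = l^2 - 5*l - 6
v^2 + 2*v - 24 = (v - 4)*(v + 6)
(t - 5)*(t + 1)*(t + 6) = t^3 + 2*t^2 - 29*t - 30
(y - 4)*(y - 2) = y^2 - 6*y + 8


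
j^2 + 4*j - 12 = (j - 2)*(j + 6)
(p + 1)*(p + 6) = p^2 + 7*p + 6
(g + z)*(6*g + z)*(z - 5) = 6*g^2*z - 30*g^2 + 7*g*z^2 - 35*g*z + z^3 - 5*z^2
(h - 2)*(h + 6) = h^2 + 4*h - 12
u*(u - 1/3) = u^2 - u/3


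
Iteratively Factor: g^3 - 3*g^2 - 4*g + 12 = (g - 2)*(g^2 - g - 6) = (g - 3)*(g - 2)*(g + 2)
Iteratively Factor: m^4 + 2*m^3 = (m + 2)*(m^3) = m*(m + 2)*(m^2) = m^2*(m + 2)*(m)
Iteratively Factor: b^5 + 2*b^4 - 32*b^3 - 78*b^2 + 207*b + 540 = (b - 3)*(b^4 + 5*b^3 - 17*b^2 - 129*b - 180) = (b - 5)*(b - 3)*(b^3 + 10*b^2 + 33*b + 36) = (b - 5)*(b - 3)*(b + 3)*(b^2 + 7*b + 12) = (b - 5)*(b - 3)*(b + 3)^2*(b + 4)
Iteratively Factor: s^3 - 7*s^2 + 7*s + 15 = (s + 1)*(s^2 - 8*s + 15) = (s - 3)*(s + 1)*(s - 5)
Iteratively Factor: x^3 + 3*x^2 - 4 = (x - 1)*(x^2 + 4*x + 4) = (x - 1)*(x + 2)*(x + 2)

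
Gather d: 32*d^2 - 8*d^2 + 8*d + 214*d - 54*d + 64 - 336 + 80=24*d^2 + 168*d - 192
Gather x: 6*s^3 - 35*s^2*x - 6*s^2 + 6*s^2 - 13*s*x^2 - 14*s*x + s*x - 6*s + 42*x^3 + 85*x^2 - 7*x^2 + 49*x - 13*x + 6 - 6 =6*s^3 - 6*s + 42*x^3 + x^2*(78 - 13*s) + x*(-35*s^2 - 13*s + 36)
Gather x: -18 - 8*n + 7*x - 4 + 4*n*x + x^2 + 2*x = -8*n + x^2 + x*(4*n + 9) - 22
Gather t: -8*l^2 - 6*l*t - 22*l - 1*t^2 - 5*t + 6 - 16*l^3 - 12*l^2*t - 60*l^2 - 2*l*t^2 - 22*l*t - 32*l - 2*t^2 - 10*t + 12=-16*l^3 - 68*l^2 - 54*l + t^2*(-2*l - 3) + t*(-12*l^2 - 28*l - 15) + 18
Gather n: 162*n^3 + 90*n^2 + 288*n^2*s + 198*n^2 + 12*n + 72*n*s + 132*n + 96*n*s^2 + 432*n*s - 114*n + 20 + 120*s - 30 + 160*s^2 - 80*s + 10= 162*n^3 + n^2*(288*s + 288) + n*(96*s^2 + 504*s + 30) + 160*s^2 + 40*s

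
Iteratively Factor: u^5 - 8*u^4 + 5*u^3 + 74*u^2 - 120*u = (u)*(u^4 - 8*u^3 + 5*u^2 + 74*u - 120) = u*(u - 4)*(u^3 - 4*u^2 - 11*u + 30) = u*(u - 4)*(u - 2)*(u^2 - 2*u - 15) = u*(u - 4)*(u - 2)*(u + 3)*(u - 5)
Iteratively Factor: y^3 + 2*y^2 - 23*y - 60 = (y + 3)*(y^2 - y - 20) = (y - 5)*(y + 3)*(y + 4)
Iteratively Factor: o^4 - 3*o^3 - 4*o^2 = (o)*(o^3 - 3*o^2 - 4*o) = o*(o - 4)*(o^2 + o) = o^2*(o - 4)*(o + 1)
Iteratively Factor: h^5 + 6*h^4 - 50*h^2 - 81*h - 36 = (h + 3)*(h^4 + 3*h^3 - 9*h^2 - 23*h - 12) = (h + 1)*(h + 3)*(h^3 + 2*h^2 - 11*h - 12) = (h + 1)*(h + 3)*(h + 4)*(h^2 - 2*h - 3) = (h + 1)^2*(h + 3)*(h + 4)*(h - 3)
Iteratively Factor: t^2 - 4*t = (t)*(t - 4)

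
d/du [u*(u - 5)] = 2*u - 5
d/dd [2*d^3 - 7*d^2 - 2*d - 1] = 6*d^2 - 14*d - 2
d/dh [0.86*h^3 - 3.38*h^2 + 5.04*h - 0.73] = 2.58*h^2 - 6.76*h + 5.04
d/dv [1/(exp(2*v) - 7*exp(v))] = (7 - 2*exp(v))*exp(-v)/(exp(v) - 7)^2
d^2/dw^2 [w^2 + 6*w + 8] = 2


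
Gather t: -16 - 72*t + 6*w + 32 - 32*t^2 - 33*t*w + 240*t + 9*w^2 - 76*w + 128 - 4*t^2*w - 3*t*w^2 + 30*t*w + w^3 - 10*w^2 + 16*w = t^2*(-4*w - 32) + t*(-3*w^2 - 3*w + 168) + w^3 - w^2 - 54*w + 144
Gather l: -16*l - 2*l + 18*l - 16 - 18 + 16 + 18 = 0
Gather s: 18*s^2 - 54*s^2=-36*s^2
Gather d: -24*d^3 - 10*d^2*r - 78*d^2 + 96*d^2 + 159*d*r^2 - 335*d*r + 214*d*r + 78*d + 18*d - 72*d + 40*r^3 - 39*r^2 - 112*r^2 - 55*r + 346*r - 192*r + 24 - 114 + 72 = -24*d^3 + d^2*(18 - 10*r) + d*(159*r^2 - 121*r + 24) + 40*r^3 - 151*r^2 + 99*r - 18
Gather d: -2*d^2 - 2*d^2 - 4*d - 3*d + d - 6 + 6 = -4*d^2 - 6*d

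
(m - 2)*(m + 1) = m^2 - m - 2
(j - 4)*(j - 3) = j^2 - 7*j + 12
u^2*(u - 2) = u^3 - 2*u^2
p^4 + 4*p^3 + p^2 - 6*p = p*(p - 1)*(p + 2)*(p + 3)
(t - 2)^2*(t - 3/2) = t^3 - 11*t^2/2 + 10*t - 6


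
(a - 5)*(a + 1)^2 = a^3 - 3*a^2 - 9*a - 5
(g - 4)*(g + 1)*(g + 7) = g^3 + 4*g^2 - 25*g - 28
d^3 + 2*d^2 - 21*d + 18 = (d - 3)*(d - 1)*(d + 6)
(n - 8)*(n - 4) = n^2 - 12*n + 32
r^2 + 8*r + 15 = (r + 3)*(r + 5)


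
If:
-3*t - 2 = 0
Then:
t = -2/3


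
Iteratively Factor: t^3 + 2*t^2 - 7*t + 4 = (t - 1)*(t^2 + 3*t - 4) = (t - 1)*(t + 4)*(t - 1)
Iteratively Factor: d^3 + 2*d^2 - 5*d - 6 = (d + 1)*(d^2 + d - 6) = (d + 1)*(d + 3)*(d - 2)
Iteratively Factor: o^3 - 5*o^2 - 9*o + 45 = (o - 3)*(o^2 - 2*o - 15) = (o - 5)*(o - 3)*(o + 3)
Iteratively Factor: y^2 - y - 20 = (y + 4)*(y - 5)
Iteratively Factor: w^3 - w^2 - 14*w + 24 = (w + 4)*(w^2 - 5*w + 6) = (w - 2)*(w + 4)*(w - 3)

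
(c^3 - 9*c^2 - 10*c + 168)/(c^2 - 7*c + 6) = (c^2 - 3*c - 28)/(c - 1)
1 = 1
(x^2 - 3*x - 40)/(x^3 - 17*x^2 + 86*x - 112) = (x + 5)/(x^2 - 9*x + 14)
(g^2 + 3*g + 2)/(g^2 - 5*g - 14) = (g + 1)/(g - 7)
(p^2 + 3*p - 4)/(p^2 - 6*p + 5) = (p + 4)/(p - 5)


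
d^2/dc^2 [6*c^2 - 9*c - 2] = 12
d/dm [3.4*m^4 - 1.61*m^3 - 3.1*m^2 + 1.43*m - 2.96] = 13.6*m^3 - 4.83*m^2 - 6.2*m + 1.43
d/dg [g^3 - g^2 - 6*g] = 3*g^2 - 2*g - 6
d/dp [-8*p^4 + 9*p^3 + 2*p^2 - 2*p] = -32*p^3 + 27*p^2 + 4*p - 2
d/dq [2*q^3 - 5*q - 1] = 6*q^2 - 5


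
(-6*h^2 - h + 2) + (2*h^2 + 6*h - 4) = -4*h^2 + 5*h - 2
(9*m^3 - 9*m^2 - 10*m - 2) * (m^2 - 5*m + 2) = 9*m^5 - 54*m^4 + 53*m^3 + 30*m^2 - 10*m - 4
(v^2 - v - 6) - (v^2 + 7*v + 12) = -8*v - 18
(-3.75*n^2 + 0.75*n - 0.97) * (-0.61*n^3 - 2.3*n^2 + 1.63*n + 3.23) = 2.2875*n^5 + 8.1675*n^4 - 7.2458*n^3 - 8.659*n^2 + 0.8414*n - 3.1331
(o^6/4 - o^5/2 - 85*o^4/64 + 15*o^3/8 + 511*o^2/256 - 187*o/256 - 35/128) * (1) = o^6/4 - o^5/2 - 85*o^4/64 + 15*o^3/8 + 511*o^2/256 - 187*o/256 - 35/128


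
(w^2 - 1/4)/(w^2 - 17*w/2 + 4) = (w + 1/2)/(w - 8)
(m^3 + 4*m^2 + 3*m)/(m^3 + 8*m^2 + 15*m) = (m + 1)/(m + 5)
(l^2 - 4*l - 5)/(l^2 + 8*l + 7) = (l - 5)/(l + 7)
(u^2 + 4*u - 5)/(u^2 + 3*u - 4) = (u + 5)/(u + 4)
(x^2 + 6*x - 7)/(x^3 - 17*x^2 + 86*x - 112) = (x^2 + 6*x - 7)/(x^3 - 17*x^2 + 86*x - 112)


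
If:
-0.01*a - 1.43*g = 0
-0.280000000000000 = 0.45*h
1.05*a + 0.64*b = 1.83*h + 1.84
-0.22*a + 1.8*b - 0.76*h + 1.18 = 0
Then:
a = 1.14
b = -0.78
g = -0.01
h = -0.62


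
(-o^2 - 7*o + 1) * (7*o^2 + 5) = -7*o^4 - 49*o^3 + 2*o^2 - 35*o + 5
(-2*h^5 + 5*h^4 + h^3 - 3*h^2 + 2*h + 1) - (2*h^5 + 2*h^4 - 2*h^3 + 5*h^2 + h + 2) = -4*h^5 + 3*h^4 + 3*h^3 - 8*h^2 + h - 1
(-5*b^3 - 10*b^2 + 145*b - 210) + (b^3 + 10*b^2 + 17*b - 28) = -4*b^3 + 162*b - 238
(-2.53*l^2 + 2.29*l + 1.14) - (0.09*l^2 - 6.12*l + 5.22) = -2.62*l^2 + 8.41*l - 4.08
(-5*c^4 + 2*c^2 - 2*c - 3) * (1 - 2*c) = 10*c^5 - 5*c^4 - 4*c^3 + 6*c^2 + 4*c - 3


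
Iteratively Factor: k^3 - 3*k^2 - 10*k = (k - 5)*(k^2 + 2*k) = k*(k - 5)*(k + 2)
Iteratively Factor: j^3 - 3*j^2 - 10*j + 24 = (j + 3)*(j^2 - 6*j + 8) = (j - 4)*(j + 3)*(j - 2)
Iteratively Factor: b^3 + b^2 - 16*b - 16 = (b + 1)*(b^2 - 16) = (b - 4)*(b + 1)*(b + 4)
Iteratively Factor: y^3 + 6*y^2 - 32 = (y + 4)*(y^2 + 2*y - 8) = (y + 4)^2*(y - 2)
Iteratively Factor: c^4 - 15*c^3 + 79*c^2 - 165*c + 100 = (c - 4)*(c^3 - 11*c^2 + 35*c - 25) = (c - 5)*(c - 4)*(c^2 - 6*c + 5) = (c - 5)^2*(c - 4)*(c - 1)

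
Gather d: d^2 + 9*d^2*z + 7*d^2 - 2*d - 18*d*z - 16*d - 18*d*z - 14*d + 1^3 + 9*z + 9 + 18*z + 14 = d^2*(9*z + 8) + d*(-36*z - 32) + 27*z + 24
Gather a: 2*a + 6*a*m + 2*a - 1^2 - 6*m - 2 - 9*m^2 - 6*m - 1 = a*(6*m + 4) - 9*m^2 - 12*m - 4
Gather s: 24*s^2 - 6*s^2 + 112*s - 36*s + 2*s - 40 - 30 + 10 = 18*s^2 + 78*s - 60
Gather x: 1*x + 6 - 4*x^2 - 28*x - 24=-4*x^2 - 27*x - 18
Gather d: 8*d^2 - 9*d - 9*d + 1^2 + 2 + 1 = 8*d^2 - 18*d + 4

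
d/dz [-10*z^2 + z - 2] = 1 - 20*z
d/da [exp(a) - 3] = exp(a)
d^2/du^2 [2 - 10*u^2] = -20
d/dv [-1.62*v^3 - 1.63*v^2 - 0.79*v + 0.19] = -4.86*v^2 - 3.26*v - 0.79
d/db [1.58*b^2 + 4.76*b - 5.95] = 3.16*b + 4.76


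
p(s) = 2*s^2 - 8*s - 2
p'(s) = 4*s - 8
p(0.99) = -7.96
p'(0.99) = -4.04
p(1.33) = -9.10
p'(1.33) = -2.68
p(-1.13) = 9.59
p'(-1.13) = -12.52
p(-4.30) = 69.38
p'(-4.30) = -25.20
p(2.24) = -9.88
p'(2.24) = 0.96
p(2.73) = -8.93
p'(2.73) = 2.92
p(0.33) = -4.42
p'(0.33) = -6.68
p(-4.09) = 64.18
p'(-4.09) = -24.36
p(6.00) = 22.00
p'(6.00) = 16.00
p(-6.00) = 118.00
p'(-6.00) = -32.00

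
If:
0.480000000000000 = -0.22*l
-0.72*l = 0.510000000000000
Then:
No Solution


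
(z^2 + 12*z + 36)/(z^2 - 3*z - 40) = (z^2 + 12*z + 36)/(z^2 - 3*z - 40)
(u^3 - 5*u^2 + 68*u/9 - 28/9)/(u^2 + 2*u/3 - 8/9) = (3*u^2 - 13*u + 14)/(3*u + 4)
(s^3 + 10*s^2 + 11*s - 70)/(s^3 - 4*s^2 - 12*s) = (-s^3 - 10*s^2 - 11*s + 70)/(s*(-s^2 + 4*s + 12))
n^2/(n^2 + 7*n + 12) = n^2/(n^2 + 7*n + 12)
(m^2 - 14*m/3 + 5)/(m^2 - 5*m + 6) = (m - 5/3)/(m - 2)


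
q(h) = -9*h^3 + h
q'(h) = 1 - 27*h^2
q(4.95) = -1086.64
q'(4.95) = -660.57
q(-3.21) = 294.48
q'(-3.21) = -277.21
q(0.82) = -4.14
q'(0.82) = -17.15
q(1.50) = -28.88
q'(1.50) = -59.75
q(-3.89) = 525.88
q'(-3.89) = -407.57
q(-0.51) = 0.68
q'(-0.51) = -6.02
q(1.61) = -35.95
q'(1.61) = -68.99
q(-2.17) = 89.79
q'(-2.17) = -126.14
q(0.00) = 0.00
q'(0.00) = 1.00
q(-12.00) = 15540.00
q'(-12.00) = -3887.00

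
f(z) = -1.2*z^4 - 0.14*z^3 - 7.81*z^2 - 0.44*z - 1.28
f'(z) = -4.8*z^3 - 0.42*z^2 - 15.62*z - 0.44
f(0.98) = -10.45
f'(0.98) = -20.67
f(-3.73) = -333.32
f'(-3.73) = 301.08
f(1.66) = -33.28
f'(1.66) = -49.48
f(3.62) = -317.93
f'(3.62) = -290.19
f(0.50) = -3.54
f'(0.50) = -8.96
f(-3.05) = -172.46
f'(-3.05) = 179.48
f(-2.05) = -53.19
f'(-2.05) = 71.17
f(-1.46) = -22.30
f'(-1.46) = 36.41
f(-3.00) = -163.67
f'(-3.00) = 172.24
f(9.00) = -8613.11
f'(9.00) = -3674.24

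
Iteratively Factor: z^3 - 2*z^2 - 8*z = (z)*(z^2 - 2*z - 8) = z*(z + 2)*(z - 4)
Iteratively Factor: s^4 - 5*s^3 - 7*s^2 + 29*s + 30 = (s + 2)*(s^3 - 7*s^2 + 7*s + 15) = (s - 5)*(s + 2)*(s^2 - 2*s - 3) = (s - 5)*(s + 1)*(s + 2)*(s - 3)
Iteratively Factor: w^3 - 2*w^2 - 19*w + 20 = (w + 4)*(w^2 - 6*w + 5) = (w - 5)*(w + 4)*(w - 1)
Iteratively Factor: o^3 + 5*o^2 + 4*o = (o + 4)*(o^2 + o) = o*(o + 4)*(o + 1)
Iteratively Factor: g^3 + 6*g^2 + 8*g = (g + 2)*(g^2 + 4*g) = (g + 2)*(g + 4)*(g)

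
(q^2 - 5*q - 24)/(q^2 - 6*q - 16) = (q + 3)/(q + 2)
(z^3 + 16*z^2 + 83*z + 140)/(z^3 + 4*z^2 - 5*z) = (z^2 + 11*z + 28)/(z*(z - 1))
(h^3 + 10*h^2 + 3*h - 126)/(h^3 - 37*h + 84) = (h + 6)/(h - 4)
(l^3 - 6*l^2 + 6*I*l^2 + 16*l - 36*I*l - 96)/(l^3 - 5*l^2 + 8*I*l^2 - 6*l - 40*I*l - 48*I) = (l - 2*I)/(l + 1)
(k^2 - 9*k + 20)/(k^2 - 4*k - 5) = (k - 4)/(k + 1)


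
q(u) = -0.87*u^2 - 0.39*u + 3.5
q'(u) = -1.74*u - 0.39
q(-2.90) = -2.69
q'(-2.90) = 4.66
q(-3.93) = -8.40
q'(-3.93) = 6.45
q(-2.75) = -2.01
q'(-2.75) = 4.40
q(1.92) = -0.46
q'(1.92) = -3.73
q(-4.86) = -15.15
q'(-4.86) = 8.07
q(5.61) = -26.07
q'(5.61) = -10.15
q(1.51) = 0.93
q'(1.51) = -3.02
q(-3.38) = -5.12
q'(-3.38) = 5.49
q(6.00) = -30.16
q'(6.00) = -10.83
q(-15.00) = -186.40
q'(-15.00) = 25.71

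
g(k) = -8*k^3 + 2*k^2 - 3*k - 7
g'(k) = -24*k^2 + 4*k - 3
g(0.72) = -11.11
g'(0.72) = -12.56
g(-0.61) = -2.61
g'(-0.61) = -14.37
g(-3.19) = 282.62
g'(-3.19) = -259.99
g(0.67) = -10.52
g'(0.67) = -11.09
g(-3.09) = 257.40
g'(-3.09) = -244.51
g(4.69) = -802.37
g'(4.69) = -512.15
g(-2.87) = 207.20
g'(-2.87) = -212.17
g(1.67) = -43.69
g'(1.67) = -63.25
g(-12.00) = 14141.00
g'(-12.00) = -3507.00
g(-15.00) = 27488.00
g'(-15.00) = -5463.00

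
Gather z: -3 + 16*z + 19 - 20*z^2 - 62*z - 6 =-20*z^2 - 46*z + 10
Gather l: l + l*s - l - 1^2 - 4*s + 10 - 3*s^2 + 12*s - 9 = l*s - 3*s^2 + 8*s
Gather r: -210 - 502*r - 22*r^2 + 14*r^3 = 14*r^3 - 22*r^2 - 502*r - 210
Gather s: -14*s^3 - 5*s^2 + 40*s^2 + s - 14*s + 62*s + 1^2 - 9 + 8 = -14*s^3 + 35*s^2 + 49*s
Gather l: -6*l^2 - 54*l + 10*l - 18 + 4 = -6*l^2 - 44*l - 14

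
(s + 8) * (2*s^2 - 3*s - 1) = 2*s^3 + 13*s^2 - 25*s - 8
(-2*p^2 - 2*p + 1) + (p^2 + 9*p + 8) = -p^2 + 7*p + 9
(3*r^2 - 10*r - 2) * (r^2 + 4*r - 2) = 3*r^4 + 2*r^3 - 48*r^2 + 12*r + 4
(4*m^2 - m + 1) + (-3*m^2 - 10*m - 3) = m^2 - 11*m - 2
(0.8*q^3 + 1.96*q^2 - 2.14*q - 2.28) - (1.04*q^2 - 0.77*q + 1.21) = 0.8*q^3 + 0.92*q^2 - 1.37*q - 3.49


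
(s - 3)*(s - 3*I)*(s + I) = s^3 - 3*s^2 - 2*I*s^2 + 3*s + 6*I*s - 9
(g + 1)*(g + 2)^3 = g^4 + 7*g^3 + 18*g^2 + 20*g + 8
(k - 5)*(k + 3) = k^2 - 2*k - 15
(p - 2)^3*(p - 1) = p^4 - 7*p^3 + 18*p^2 - 20*p + 8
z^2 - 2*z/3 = z*(z - 2/3)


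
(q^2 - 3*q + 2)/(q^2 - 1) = (q - 2)/(q + 1)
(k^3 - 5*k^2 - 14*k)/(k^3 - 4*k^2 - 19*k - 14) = k/(k + 1)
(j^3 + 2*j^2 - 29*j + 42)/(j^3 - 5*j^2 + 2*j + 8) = (j^2 + 4*j - 21)/(j^2 - 3*j - 4)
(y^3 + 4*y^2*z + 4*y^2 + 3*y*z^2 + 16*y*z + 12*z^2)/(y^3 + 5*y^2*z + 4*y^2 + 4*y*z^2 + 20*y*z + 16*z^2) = (y + 3*z)/(y + 4*z)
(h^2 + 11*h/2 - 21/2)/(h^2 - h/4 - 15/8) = 4*(h + 7)/(4*h + 5)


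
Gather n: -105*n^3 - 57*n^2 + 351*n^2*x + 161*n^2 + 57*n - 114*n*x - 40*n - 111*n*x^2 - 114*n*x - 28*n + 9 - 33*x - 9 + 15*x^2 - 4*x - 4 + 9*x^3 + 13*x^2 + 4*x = -105*n^3 + n^2*(351*x + 104) + n*(-111*x^2 - 228*x - 11) + 9*x^3 + 28*x^2 - 33*x - 4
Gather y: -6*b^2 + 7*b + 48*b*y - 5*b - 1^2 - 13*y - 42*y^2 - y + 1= -6*b^2 + 2*b - 42*y^2 + y*(48*b - 14)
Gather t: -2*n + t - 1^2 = -2*n + t - 1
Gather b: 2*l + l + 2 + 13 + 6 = 3*l + 21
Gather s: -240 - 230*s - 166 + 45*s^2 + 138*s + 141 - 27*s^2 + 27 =18*s^2 - 92*s - 238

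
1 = 1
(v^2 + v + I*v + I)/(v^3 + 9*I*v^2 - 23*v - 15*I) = (v + 1)/(v^2 + 8*I*v - 15)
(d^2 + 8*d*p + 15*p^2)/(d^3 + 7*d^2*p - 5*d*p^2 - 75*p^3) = (-d - 3*p)/(-d^2 - 2*d*p + 15*p^2)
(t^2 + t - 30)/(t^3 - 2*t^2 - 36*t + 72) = (t - 5)/(t^2 - 8*t + 12)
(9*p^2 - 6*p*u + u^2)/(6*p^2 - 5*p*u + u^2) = (3*p - u)/(2*p - u)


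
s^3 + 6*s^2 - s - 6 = (s - 1)*(s + 1)*(s + 6)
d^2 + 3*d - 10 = (d - 2)*(d + 5)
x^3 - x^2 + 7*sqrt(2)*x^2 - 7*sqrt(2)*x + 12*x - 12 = (x - 1)*(x + sqrt(2))*(x + 6*sqrt(2))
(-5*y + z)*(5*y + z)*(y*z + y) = -25*y^3*z - 25*y^3 + y*z^3 + y*z^2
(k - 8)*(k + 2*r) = k^2 + 2*k*r - 8*k - 16*r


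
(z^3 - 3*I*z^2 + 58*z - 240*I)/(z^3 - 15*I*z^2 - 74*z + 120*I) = (z + 8*I)/(z - 4*I)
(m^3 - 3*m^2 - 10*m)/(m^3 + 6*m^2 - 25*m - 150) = m*(m + 2)/(m^2 + 11*m + 30)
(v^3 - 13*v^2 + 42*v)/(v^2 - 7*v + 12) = v*(v^2 - 13*v + 42)/(v^2 - 7*v + 12)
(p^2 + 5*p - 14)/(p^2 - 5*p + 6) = (p + 7)/(p - 3)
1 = 1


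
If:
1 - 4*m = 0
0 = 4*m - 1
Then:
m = 1/4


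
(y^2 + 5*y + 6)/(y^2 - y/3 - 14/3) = 3*(y + 3)/(3*y - 7)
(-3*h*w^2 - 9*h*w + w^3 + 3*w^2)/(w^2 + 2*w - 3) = w*(-3*h + w)/(w - 1)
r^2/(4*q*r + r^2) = r/(4*q + r)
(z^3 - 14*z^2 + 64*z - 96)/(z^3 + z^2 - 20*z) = (z^2 - 10*z + 24)/(z*(z + 5))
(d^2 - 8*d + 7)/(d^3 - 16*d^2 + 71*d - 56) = 1/(d - 8)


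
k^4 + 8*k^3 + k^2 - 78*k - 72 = (k - 3)*(k + 1)*(k + 4)*(k + 6)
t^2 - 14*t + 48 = (t - 8)*(t - 6)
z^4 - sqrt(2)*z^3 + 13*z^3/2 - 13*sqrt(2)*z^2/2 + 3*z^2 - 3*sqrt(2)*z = z*(z + 1/2)*(z + 6)*(z - sqrt(2))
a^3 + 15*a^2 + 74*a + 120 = (a + 4)*(a + 5)*(a + 6)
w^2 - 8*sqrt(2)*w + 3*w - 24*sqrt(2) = (w + 3)*(w - 8*sqrt(2))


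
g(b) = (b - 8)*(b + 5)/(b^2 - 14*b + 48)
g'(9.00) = -1.22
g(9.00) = 4.67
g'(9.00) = -1.22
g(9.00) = 4.67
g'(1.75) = -0.61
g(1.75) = -1.59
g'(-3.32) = -0.13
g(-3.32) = -0.18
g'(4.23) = -3.51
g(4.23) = -5.21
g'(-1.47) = -0.20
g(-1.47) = -0.47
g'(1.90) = -0.65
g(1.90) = -1.68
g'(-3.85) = -0.11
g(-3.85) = -0.12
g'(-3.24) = -0.13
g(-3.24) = -0.19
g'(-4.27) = -0.10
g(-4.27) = -0.07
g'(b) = (14 - 2*b)*(b - 8)*(b + 5)/(b^2 - 14*b + 48)^2 + (b - 8)/(b^2 - 14*b + 48) + (b + 5)/(b^2 - 14*b + 48)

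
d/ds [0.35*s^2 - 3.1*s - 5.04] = 0.7*s - 3.1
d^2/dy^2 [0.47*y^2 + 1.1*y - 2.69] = 0.940000000000000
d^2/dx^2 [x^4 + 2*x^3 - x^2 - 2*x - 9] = 12*x^2 + 12*x - 2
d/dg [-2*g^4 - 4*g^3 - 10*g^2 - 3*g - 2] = -8*g^3 - 12*g^2 - 20*g - 3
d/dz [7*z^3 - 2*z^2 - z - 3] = 21*z^2 - 4*z - 1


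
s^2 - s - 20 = (s - 5)*(s + 4)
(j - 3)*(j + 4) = j^2 + j - 12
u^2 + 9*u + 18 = (u + 3)*(u + 6)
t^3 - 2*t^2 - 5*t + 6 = (t - 3)*(t - 1)*(t + 2)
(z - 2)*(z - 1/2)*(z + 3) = z^3 + z^2/2 - 13*z/2 + 3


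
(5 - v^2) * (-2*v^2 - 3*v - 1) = 2*v^4 + 3*v^3 - 9*v^2 - 15*v - 5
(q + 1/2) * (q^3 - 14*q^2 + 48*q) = q^4 - 27*q^3/2 + 41*q^2 + 24*q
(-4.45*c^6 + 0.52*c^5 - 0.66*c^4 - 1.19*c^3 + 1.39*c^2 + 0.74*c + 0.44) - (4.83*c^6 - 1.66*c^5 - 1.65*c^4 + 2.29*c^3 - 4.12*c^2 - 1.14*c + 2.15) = -9.28*c^6 + 2.18*c^5 + 0.99*c^4 - 3.48*c^3 + 5.51*c^2 + 1.88*c - 1.71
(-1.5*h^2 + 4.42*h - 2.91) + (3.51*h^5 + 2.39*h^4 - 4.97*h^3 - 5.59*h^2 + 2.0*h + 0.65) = 3.51*h^5 + 2.39*h^4 - 4.97*h^3 - 7.09*h^2 + 6.42*h - 2.26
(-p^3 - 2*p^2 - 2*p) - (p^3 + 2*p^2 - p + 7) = -2*p^3 - 4*p^2 - p - 7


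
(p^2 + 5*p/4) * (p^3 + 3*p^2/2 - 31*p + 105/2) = p^5 + 11*p^4/4 - 233*p^3/8 + 55*p^2/4 + 525*p/8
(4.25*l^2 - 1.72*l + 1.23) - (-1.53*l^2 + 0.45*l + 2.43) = 5.78*l^2 - 2.17*l - 1.2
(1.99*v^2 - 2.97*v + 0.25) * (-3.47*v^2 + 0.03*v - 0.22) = -6.9053*v^4 + 10.3656*v^3 - 1.3944*v^2 + 0.6609*v - 0.055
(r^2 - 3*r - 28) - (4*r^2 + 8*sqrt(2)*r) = -3*r^2 - 8*sqrt(2)*r - 3*r - 28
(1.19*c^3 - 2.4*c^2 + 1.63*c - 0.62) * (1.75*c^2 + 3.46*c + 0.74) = 2.0825*c^5 - 0.0826000000000002*c^4 - 4.5709*c^3 + 2.7788*c^2 - 0.939*c - 0.4588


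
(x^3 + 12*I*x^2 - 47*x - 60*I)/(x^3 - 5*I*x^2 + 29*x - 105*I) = (x^2 + 7*I*x - 12)/(x^2 - 10*I*x - 21)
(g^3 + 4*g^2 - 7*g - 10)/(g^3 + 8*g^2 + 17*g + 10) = (g - 2)/(g + 2)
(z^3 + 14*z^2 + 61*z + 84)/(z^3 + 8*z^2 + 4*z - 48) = (z^2 + 10*z + 21)/(z^2 + 4*z - 12)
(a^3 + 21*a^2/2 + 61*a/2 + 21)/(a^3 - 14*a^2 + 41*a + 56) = (a^2 + 19*a/2 + 21)/(a^2 - 15*a + 56)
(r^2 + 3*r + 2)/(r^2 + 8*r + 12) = (r + 1)/(r + 6)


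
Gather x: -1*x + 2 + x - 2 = 0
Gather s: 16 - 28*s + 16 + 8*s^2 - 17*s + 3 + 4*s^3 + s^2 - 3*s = 4*s^3 + 9*s^2 - 48*s + 35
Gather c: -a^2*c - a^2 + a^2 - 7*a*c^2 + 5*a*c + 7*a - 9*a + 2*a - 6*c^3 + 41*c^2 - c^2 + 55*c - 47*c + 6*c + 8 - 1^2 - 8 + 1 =-6*c^3 + c^2*(40 - 7*a) + c*(-a^2 + 5*a + 14)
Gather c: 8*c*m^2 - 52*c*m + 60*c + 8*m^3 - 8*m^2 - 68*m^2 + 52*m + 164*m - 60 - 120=c*(8*m^2 - 52*m + 60) + 8*m^3 - 76*m^2 + 216*m - 180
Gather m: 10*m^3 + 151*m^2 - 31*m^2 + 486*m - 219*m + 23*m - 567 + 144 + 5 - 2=10*m^3 + 120*m^2 + 290*m - 420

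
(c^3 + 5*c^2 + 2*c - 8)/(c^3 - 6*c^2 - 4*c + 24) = (c^2 + 3*c - 4)/(c^2 - 8*c + 12)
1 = 1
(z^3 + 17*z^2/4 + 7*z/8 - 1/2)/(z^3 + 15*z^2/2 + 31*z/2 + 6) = (z - 1/4)/(z + 3)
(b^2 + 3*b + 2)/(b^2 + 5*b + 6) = (b + 1)/(b + 3)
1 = 1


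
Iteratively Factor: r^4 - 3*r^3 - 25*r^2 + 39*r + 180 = (r + 3)*(r^3 - 6*r^2 - 7*r + 60) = (r - 5)*(r + 3)*(r^2 - r - 12) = (r - 5)*(r - 4)*(r + 3)*(r + 3)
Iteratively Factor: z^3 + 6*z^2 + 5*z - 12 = (z + 3)*(z^2 + 3*z - 4) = (z - 1)*(z + 3)*(z + 4)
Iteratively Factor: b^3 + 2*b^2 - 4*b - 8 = (b + 2)*(b^2 - 4) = (b + 2)^2*(b - 2)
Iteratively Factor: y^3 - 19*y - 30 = (y + 2)*(y^2 - 2*y - 15) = (y + 2)*(y + 3)*(y - 5)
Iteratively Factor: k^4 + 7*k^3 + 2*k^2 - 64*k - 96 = (k + 2)*(k^3 + 5*k^2 - 8*k - 48) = (k - 3)*(k + 2)*(k^2 + 8*k + 16) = (k - 3)*(k + 2)*(k + 4)*(k + 4)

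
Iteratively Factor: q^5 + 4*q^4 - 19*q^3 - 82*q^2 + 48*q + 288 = (q + 3)*(q^4 + q^3 - 22*q^2 - 16*q + 96) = (q - 4)*(q + 3)*(q^3 + 5*q^2 - 2*q - 24) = (q - 4)*(q - 2)*(q + 3)*(q^2 + 7*q + 12) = (q - 4)*(q - 2)*(q + 3)^2*(q + 4)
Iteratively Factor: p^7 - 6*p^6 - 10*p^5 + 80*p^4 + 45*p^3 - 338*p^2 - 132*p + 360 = (p + 2)*(p^6 - 8*p^5 + 6*p^4 + 68*p^3 - 91*p^2 - 156*p + 180) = (p - 3)*(p + 2)*(p^5 - 5*p^4 - 9*p^3 + 41*p^2 + 32*p - 60) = (p - 3)*(p + 2)^2*(p^4 - 7*p^3 + 5*p^2 + 31*p - 30) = (p - 3)^2*(p + 2)^2*(p^3 - 4*p^2 - 7*p + 10) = (p - 5)*(p - 3)^2*(p + 2)^2*(p^2 + p - 2) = (p - 5)*(p - 3)^2*(p - 1)*(p + 2)^2*(p + 2)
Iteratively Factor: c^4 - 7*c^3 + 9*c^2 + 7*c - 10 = (c + 1)*(c^3 - 8*c^2 + 17*c - 10) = (c - 5)*(c + 1)*(c^2 - 3*c + 2) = (c - 5)*(c - 2)*(c + 1)*(c - 1)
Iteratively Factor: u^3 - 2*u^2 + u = (u - 1)*(u^2 - u) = u*(u - 1)*(u - 1)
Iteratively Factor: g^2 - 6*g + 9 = (g - 3)*(g - 3)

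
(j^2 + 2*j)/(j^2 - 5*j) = (j + 2)/(j - 5)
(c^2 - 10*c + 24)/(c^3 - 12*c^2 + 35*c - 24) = (c^2 - 10*c + 24)/(c^3 - 12*c^2 + 35*c - 24)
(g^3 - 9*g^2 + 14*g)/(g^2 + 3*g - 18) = g*(g^2 - 9*g + 14)/(g^2 + 3*g - 18)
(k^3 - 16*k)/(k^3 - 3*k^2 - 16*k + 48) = k/(k - 3)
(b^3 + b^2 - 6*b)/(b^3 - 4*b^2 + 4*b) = (b + 3)/(b - 2)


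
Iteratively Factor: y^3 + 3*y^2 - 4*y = (y - 1)*(y^2 + 4*y) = y*(y - 1)*(y + 4)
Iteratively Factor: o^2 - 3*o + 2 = (o - 1)*(o - 2)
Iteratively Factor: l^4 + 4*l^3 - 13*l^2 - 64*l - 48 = (l + 1)*(l^3 + 3*l^2 - 16*l - 48) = (l - 4)*(l + 1)*(l^2 + 7*l + 12) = (l - 4)*(l + 1)*(l + 3)*(l + 4)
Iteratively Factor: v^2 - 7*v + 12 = (v - 4)*(v - 3)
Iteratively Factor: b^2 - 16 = (b - 4)*(b + 4)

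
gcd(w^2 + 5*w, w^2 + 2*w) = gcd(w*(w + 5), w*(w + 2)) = w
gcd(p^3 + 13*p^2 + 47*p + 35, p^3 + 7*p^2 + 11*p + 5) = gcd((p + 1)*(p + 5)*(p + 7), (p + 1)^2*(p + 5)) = p^2 + 6*p + 5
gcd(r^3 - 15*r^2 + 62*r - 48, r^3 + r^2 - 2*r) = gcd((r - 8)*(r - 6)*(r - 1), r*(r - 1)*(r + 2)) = r - 1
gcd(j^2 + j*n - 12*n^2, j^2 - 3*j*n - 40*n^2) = 1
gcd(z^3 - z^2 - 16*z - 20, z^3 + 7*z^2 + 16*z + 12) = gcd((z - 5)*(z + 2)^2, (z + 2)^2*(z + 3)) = z^2 + 4*z + 4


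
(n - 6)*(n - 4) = n^2 - 10*n + 24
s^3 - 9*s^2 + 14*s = s*(s - 7)*(s - 2)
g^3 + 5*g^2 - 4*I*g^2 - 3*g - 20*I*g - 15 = (g + 5)*(g - 3*I)*(g - I)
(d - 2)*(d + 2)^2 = d^3 + 2*d^2 - 4*d - 8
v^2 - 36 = (v - 6)*(v + 6)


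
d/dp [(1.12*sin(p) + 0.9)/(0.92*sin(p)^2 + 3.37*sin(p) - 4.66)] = (-1.656*sin(p) + 0.5152*cos(2*p) - 8.7674)*cos(p)/(0.92*sin(p)^2 + 3.37*sin(p) - 4.66)^2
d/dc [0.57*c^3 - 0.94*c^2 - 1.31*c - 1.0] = 1.71*c^2 - 1.88*c - 1.31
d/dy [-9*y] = -9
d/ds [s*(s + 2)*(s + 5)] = 3*s^2 + 14*s + 10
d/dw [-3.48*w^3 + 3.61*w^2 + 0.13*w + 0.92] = -10.44*w^2 + 7.22*w + 0.13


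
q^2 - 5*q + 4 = (q - 4)*(q - 1)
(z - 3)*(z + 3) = z^2 - 9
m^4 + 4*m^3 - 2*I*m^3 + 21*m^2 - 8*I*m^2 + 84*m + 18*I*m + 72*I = (m + 4)*(m - 6*I)*(m + I)*(m + 3*I)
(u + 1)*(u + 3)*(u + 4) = u^3 + 8*u^2 + 19*u + 12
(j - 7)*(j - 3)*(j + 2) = j^3 - 8*j^2 + j + 42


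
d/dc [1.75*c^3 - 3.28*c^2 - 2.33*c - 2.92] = 5.25*c^2 - 6.56*c - 2.33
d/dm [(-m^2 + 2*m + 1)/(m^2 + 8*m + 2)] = 2*(-5*m^2 - 3*m - 2)/(m^4 + 16*m^3 + 68*m^2 + 32*m + 4)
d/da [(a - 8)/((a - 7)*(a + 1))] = (-a^2 + 16*a - 55)/(a^4 - 12*a^3 + 22*a^2 + 84*a + 49)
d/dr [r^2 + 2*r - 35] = 2*r + 2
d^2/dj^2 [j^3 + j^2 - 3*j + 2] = 6*j + 2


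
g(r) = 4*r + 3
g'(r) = 4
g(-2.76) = -8.04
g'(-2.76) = 4.00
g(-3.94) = -12.76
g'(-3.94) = 4.00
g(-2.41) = -6.64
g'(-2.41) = 4.00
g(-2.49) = -6.96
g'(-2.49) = 4.00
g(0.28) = 4.12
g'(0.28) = 4.00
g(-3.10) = -9.40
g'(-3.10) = 4.00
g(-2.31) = -6.24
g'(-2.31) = 4.00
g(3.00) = 15.00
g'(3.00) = 4.00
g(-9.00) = -33.00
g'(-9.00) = 4.00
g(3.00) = 15.00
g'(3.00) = 4.00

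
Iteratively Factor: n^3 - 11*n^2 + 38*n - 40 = (n - 2)*(n^2 - 9*n + 20) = (n - 4)*(n - 2)*(n - 5)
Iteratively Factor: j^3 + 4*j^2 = (j + 4)*(j^2) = j*(j + 4)*(j)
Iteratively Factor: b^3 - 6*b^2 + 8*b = (b - 4)*(b^2 - 2*b) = b*(b - 4)*(b - 2)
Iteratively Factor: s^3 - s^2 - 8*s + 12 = (s + 3)*(s^2 - 4*s + 4) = (s - 2)*(s + 3)*(s - 2)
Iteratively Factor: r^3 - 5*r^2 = (r)*(r^2 - 5*r) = r*(r - 5)*(r)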